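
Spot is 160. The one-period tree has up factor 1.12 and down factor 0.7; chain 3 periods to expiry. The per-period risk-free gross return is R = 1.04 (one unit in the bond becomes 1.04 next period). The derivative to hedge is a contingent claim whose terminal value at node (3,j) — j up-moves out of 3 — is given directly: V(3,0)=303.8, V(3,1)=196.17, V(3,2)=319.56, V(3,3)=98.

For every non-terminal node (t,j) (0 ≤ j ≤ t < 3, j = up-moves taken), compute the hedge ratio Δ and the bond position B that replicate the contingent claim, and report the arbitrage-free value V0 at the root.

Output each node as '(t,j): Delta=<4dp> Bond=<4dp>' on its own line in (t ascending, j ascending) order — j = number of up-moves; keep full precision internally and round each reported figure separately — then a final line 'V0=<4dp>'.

Since d<R<u, set p* = (R−d)/(u−d) = 0.8095; price each node as the discounted p*-expectation of its children.
Payoff layer (t=3): V(3,0)=303.8000, V(3,1)=196.1700, V(3,2)=319.5600, V(3,3)=98.0000
Node (2,0) S=78.4000: V=(p*·196.1700+(1−p*)·303.8000)/1.04=208.3375; Δ=(196.1700−303.8000)/(87.8080−54.8800)=-3.2686; B=V−Δ·S=464.5994
Node (2,1) S=125.4400: V=(p*·319.5600+(1−p*)·196.1700)/1.04=284.6703; Δ=(319.5600−196.1700)/(140.4928−87.8080)=2.3420; B=V−Δ·S=-9.1154
Node (2,2) S=200.7040: V=(p*·98.0000+(1−p*)·319.5600)/1.04=134.8095; Δ=(98.0000−319.5600)/(224.7885−140.4928)=-2.6284; B=V−Δ·S=662.3333
Node (1,0) S=112.0000: V=(p*·284.6703+(1−p*)·208.3375)/1.04=259.7411; Δ=(284.6703−208.3375)/(125.4400−78.4000)=1.6227; B=V−Δ·S=77.9961
Node (1,1) S=179.2000: V=(p*·134.8095+(1−p*)·284.6703)/1.04=157.0716; Δ=(134.8095−284.6703)/(200.7040−125.4400)=-1.9911; B=V−Δ·S=513.8830
Node (0,0) S=160.0000: V=(p*·157.0716+(1−p*)·259.7411)/1.04=169.8343; Δ=(157.0716−259.7411)/(179.2000−112.0000)=-1.5278; B=V−Δ·S=414.2855
Each (Δ,B) replicates both successor values, so the strategy is self-financing and V0 is arbitrage-free.

(0,0): Delta=-1.5278 Bond=414.2855
(1,0): Delta=1.6227 Bond=77.9961
(1,1): Delta=-1.9911 Bond=513.8830
(2,0): Delta=-3.2686 Bond=464.5994
(2,1): Delta=2.3420 Bond=-9.1154
(2,2): Delta=-2.6284 Bond=662.3333
V0=169.8343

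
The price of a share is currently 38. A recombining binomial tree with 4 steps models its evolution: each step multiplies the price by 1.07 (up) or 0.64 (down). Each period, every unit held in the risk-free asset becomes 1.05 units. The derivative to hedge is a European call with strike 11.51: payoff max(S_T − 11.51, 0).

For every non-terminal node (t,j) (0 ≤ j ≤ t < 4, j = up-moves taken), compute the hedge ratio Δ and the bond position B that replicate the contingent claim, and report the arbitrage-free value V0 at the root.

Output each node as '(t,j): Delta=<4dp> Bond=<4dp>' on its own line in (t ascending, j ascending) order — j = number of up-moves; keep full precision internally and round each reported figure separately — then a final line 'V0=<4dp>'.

(0,0): Delta=0.9997 Bond=-9.4576
(1,0): Delta=0.9926 Bond=-9.7590
(1,1): Delta=0.9999 Bond=-9.9388
(2,0): Delta=0.8562 Bond=-8.1225
(2,1): Delta=0.9966 Bond=-10.3505
(2,2): Delta=1.0000 Bond=-10.4399
(3,0): Delta=0.0000 Bond=0.0000
(3,1): Delta=0.8811 Bond=-8.9446
(3,2): Delta=1.0000 Bond=-10.9619
(3,3): Delta=1.0000 Bond=-10.9619
V0=28.5310

The replicating-portfolio and risk-neutral prices coincide; use p* = (1.05−0.64)/(1.07−0.64) = 0.9535 for the latter.
Terminal payoffs: V(4,0)=0.0000, V(4,1)=0.0000, V(4,2)=6.3101, V(4,3)=18.2830, V(4,4)=38.3002
Node (3,0) S=9.9615: V=(p*·0.0000+(1−p*)·0.0000)/1.05=0.0000; Δ=(0.0000−0.0000)/(10.6588−6.3753)=0.0000; B=V−Δ·S=0.0000
Node (3,1) S=16.6543: V=(p*·6.3101+(1−p*)·0.0000)/1.05=5.7301; Δ=(6.3101−0.0000)/(17.8201−10.6588)=0.8811; B=V−Δ·S=-8.9446
Node (3,2) S=27.8440: V=(p*·18.2830+(1−p*)·6.3101)/1.05=16.8821; Δ=(18.2830−6.3101)/(29.7930−17.8201)=1.0000; B=V−Δ·S=-10.9619
Node (3,3) S=46.5516: V=(p*·38.3002+(1−p*)·18.2830)/1.05=35.5897; Δ=(38.3002−18.2830)/(49.8102−29.7930)=1.0000; B=V−Δ·S=-10.9619
Node (2,0) S=15.5648: V=(p*·5.7301+(1−p*)·0.0000)/1.05=5.2034; Δ=(5.7301−0.0000)/(16.6543−9.9615)=0.8562; B=V−Δ·S=-8.1225
Node (2,1) S=26.0224: V=(p*·16.8821+(1−p*)·5.7301)/1.05=15.5842; Δ=(16.8821−5.7301)/(27.8440−16.6543)=0.9966; B=V−Δ·S=-10.3505
Node (2,2) S=43.5062: V=(p*·35.5897+(1−p*)·16.8821)/1.05=33.0663; Δ=(35.5897−16.8821)/(46.5516−27.8440)=1.0000; B=V−Δ·S=-10.4399
Node (1,0) S=24.3200: V=(p*·15.5842+(1−p*)·5.2034)/1.05=14.3822; Δ=(15.5842−5.2034)/(26.0224−15.5648)=0.9926; B=V−Δ·S=-9.7590
Node (1,1) S=40.6600: V=(p*·33.0663+(1−p*)·15.5842)/1.05=30.7173; Δ=(33.0663−15.5842)/(43.5062−26.0224)=0.9999; B=V−Δ·S=-9.9388
Node (0,0) S=38.0000: V=(p*·30.7173+(1−p*)·14.3822)/1.05=28.5310; Δ=(30.7173−14.3822)/(40.6600−24.3200)=0.9997; B=V−Δ·S=-9.4576
Self-financing check: at every node Δ·S+B equals the discounted successor values.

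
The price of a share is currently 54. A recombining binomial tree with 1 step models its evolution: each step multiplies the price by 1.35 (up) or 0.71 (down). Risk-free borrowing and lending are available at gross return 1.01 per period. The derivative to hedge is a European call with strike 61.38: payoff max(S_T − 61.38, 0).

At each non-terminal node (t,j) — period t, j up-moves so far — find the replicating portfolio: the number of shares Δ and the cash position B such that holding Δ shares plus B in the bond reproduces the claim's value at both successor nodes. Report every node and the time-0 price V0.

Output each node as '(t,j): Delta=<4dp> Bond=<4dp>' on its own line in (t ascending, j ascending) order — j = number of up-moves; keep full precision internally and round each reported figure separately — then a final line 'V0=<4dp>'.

(0,0): Delta=0.3333 Bond=-12.6535
V0=5.3465

Since d<R<u, set p* = (R−d)/(u−d) = 0.4688; price each node as the discounted p*-expectation of its children.
Terminal values V(1,·): V(1,0)=0.0000, V(1,1)=11.5200
(0,0): S=54.0000. Δ = (V_up−V_dn)/(S_up−S_dn) = (11.5200−0.0000)/(72.9000−38.3400) = 0.3333. V = [p*·11.5200 + (1−p*)·0.0000]/1.01 = 5.3465. B = V − Δ·S = -12.6535.
Self-financing check: at every node Δ·S+B equals the discounted successor values.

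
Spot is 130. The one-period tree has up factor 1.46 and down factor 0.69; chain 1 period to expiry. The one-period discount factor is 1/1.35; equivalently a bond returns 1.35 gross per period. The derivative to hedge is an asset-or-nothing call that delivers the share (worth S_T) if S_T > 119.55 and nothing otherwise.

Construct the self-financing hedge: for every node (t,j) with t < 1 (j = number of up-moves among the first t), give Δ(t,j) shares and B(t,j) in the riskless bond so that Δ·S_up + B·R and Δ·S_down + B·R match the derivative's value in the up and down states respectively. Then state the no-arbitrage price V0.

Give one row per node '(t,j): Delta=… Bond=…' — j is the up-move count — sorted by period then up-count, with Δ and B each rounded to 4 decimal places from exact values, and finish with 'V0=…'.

(0,0): Delta=1.8961 Bond=-125.9856
V0=120.5079

Risk-neutral probability p* = (R−d)/(u−d) = (1.35−0.69)/(1.46−0.69) = 0.8571.
Terminal values V(1,·): V(1,0)=0.0000, V(1,1)=189.8000
Node (0,0) S=130.0000: V=(p*·189.8000+(1−p*)·0.0000)/1.35=120.5079; Δ=(189.8000−0.0000)/(189.8000−89.7000)=1.8961; B=V−Δ·S=-125.9856
Root portfolio cost Δ·130+B reproduces V0=120.5079.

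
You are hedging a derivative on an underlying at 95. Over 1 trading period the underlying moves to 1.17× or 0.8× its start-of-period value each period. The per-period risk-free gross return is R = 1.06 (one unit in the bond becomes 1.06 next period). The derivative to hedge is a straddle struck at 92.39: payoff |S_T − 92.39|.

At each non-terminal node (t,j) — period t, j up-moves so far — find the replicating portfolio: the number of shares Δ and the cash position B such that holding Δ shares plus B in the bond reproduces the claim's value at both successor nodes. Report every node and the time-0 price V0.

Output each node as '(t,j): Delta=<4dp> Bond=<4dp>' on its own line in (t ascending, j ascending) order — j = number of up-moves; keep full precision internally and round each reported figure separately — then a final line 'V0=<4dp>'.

No-arbitrage ⇒ martingale measure with p* = (R−d)/(u−d) = 0.7027.
Terminal payoffs: V(1,0)=16.3900, V(1,1)=18.7600
(0,0): S=95.0000. Δ = (V_up−V_dn)/(S_up−S_dn) = (18.7600−16.3900)/(111.1500−76.0000) = 0.0674. V = [p*·18.7600 + (1−p*)·16.3900]/1.06 = 17.0334. B = V − Δ·S = 10.6280.
Root portfolio cost Δ·95+B reproduces V0=17.0334.

(0,0): Delta=0.0674 Bond=10.6280
V0=17.0334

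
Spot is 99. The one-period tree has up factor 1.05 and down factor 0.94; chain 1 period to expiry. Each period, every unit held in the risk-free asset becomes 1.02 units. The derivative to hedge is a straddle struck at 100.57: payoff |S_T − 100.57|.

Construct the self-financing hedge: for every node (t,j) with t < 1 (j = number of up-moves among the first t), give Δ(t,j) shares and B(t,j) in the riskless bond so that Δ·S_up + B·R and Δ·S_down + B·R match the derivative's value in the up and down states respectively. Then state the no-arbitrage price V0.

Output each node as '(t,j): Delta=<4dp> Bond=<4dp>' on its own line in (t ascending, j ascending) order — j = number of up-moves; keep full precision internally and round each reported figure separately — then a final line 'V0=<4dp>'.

(0,0): Delta=-0.3792 Bond=41.9635
V0=4.4180

The replicating-portfolio and risk-neutral prices coincide; use p* = (1.02−0.94)/(1.05−0.94) = 0.7273 for the latter.
Terminal values V(1,·): V(1,0)=7.5100, V(1,1)=3.3800
(0,0): S=99.0000. Δ = (V_up−V_dn)/(S_up−S_dn) = (3.3800−7.5100)/(103.9500−93.0600) = -0.3792. V = [p*·3.3800 + (1−p*)·7.5100]/1.02 = 4.4180. B = V − Δ·S = 41.9635.
Root portfolio cost Δ·99+B reproduces V0=4.4180.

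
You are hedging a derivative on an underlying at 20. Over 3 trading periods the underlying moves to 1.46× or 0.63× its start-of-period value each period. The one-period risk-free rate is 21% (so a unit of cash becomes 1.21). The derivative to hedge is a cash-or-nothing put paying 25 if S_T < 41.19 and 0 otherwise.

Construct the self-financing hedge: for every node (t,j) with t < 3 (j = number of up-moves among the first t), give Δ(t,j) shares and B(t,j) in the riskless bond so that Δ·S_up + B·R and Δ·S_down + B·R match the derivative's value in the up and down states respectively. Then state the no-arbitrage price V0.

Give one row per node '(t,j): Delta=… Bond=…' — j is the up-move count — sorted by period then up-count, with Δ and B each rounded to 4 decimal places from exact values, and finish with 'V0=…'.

Since d<R<u, set p* = (R−d)/(u−d) = 0.6988; price each node as the discounted p*-expectation of its children.
At expiry t=3: V(3,0)=25.0000, V(3,1)=25.0000, V(3,2)=25.0000, V(3,3)=0.0000
Node (2,0) S=7.9380: V=(p*·25.0000+(1−p*)·25.0000)/1.21=20.6612; Δ=(25.0000−25.0000)/(11.5895−5.0009)=0.0000; B=V−Δ·S=20.6612
Node (2,1) S=18.3960: V=(p*·25.0000+(1−p*)·25.0000)/1.21=20.6612; Δ=(25.0000−25.0000)/(26.8582−11.5895)=0.0000; B=V−Δ·S=20.6612
Node (2,2) S=42.6320: V=(p*·0.0000+(1−p*)·25.0000)/1.21=6.2232; Δ=(0.0000−25.0000)/(62.2427−26.8582)=-0.7065; B=V−Δ·S=36.3437
Node (1,0) S=12.6000: V=(p*·20.6612+(1−p*)·20.6612)/1.21=17.0753; Δ=(20.6612−20.6612)/(18.3960−7.9380)=0.0000; B=V−Δ·S=17.0753
Node (1,1) S=29.2000: V=(p*·6.2232+(1−p*)·20.6612)/1.21=8.7372; Δ=(6.2232−20.6612)/(42.6320−18.3960)=-0.5957; B=V−Δ·S=26.1323
Node (0,0) S=20.0000: V=(p*·8.7372+(1−p*)·17.0753)/1.21=9.2964; Δ=(8.7372−17.0753)/(29.2000−12.6000)=-0.5023; B=V−Δ·S=19.3424
Each (Δ,B) replicates both successor values, so the strategy is self-financing and V0 is arbitrage-free.

(0,0): Delta=-0.5023 Bond=19.3424
(1,0): Delta=0.0000 Bond=17.0753
(1,1): Delta=-0.5957 Bond=26.1323
(2,0): Delta=0.0000 Bond=20.6612
(2,1): Delta=0.0000 Bond=20.6612
(2,2): Delta=-0.7065 Bond=36.3437
V0=9.2964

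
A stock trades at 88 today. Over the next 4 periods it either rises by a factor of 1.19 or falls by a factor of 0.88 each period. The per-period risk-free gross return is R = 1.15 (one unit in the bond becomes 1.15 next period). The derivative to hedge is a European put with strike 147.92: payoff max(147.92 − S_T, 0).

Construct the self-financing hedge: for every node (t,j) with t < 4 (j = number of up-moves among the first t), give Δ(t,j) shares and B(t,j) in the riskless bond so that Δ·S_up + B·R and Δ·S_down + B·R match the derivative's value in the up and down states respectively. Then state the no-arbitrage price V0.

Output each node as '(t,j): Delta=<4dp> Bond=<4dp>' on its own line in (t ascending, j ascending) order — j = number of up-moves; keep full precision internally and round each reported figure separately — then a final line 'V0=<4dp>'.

(0,0): Delta=-0.5454 Bond=53.9584
(1,0): Delta=-1.0000 Bond=97.2598
(1,1): Delta=-0.4955 Bond=56.8362
(2,0): Delta=-1.0000 Bond=111.8488
(2,1): Delta=-1.0000 Bond=111.8488
(2,2): Delta=-0.4403 Bond=58.4746
(3,0): Delta=-1.0000 Bond=128.6261
(3,1): Delta=-1.0000 Bond=128.6261
(3,2): Delta=-1.0000 Bond=128.6261
(3,3): Delta=-0.3790 Bond=58.1524
V0=5.9671

Risk-neutral probability p* = (R−d)/(u−d) = (1.15−0.88)/(1.19−0.88) = 0.8710.
Terminal values V(4,·): V(4,0)=95.1468, V(4,1)=76.5563, V(4,2)=51.4168, V(4,3)=17.4213, V(4,4)=0.0000
  t=3,j=0: stock 59.9695 → up 71.3637 (V=76.5563), down 52.7732 (V=95.1468). Price 68.6566; hedge Δ=-1.0000, bond B=128.6261.
  t=3,j=1: stock 81.0952 → up 96.5032 (V=51.4168), down 71.3637 (V=76.5563). Price 47.5309; hedge Δ=-1.0000, bond B=128.6261.
  t=3,j=2: stock 109.6628 → up 130.4987 (V=17.4213), down 96.5032 (V=51.4168). Price 18.9633; hedge Δ=-1.0000, bond B=128.6261.
  t=3,j=3: stock 148.2940 → up 176.4699 (V=0.0000), down 130.4987 (V=17.4213). Price 1.9547; hedge Δ=-0.3790, bond B=58.1524.
  t=2,j=0: stock 68.1472 → up 81.0952 (V=47.5309), down 59.9695 (V=68.6566). Price 43.7016; hedge Δ=-1.0000, bond B=111.8488.
  t=2,j=1: stock 92.1536 → up 109.6628 (V=18.9633), down 81.0952 (V=47.5309). Price 19.6952; hedge Δ=-1.0000, bond B=111.8488.
  t=2,j=2: stock 124.6168 → up 148.2940 (V=1.9547), down 109.6628 (V=18.9633). Price 3.6081; hedge Δ=-0.4403, bond B=58.4746.
  t=1,j=0: stock 77.4400 → up 92.1536 (V=19.6952), down 68.1472 (V=43.7016). Price 19.8198; hedge Δ=-1.0000, bond B=97.2598.
  t=1,j=1: stock 104.7200 → up 124.6168 (V=3.6081), down 92.1536 (V=19.6952). Price 4.9425; hedge Δ=-0.4955, bond B=56.8362.
  t=0,j=0: stock 88.0000 → up 104.7200 (V=4.9425), down 77.4400 (V=19.8198). Price 5.9671; hedge Δ=-0.5454, bond B=53.9584.
Self-financing check: at every node Δ·S+B equals the discounted successor values.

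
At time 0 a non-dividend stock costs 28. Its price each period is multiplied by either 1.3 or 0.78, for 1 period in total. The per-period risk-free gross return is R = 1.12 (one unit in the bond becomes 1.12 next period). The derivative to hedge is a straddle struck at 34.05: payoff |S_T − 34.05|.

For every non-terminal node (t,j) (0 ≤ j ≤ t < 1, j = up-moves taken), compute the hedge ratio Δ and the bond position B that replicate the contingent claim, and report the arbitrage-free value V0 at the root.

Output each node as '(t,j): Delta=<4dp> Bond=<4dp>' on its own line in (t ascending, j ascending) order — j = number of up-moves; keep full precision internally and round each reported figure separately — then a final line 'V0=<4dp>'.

(0,0): Delta=-0.6772 Bond=24.1071
V0=5.1456

Risk-neutral probability p* = (R−d)/(u−d) = (1.12−0.78)/(1.3−0.78) = 0.6538.
Terminal payoffs: V(1,0)=12.2100, V(1,1)=2.3500
  t=0,j=0: stock 28.0000 → up 36.4000 (V=2.3500), down 21.8400 (V=12.2100). Price 5.1456; hedge Δ=-0.6772, bond B=24.1071.
Root portfolio cost Δ·28+B reproduces V0=5.1456.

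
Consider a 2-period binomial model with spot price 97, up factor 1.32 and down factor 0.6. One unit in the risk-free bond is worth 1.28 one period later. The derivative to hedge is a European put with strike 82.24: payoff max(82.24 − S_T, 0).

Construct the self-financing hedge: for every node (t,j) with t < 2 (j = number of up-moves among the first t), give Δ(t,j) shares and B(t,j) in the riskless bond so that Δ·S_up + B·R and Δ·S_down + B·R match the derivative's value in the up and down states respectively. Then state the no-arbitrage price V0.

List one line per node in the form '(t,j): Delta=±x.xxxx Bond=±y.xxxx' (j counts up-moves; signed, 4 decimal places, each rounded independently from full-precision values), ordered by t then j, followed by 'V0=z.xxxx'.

(0,0): Delta=-0.0833 Bond=8.5123
(1,0): Delta=-1.0000 Bond=64.2500
(1,1): Delta=-0.0587 Bond=7.7573
V0=0.4360

The replicating-portfolio and risk-neutral prices coincide; use p* = (1.28−0.6)/(1.32−0.6) = 0.9444 for the latter.
Terminal values V(2,·): V(2,0)=47.3200, V(2,1)=5.4160, V(2,2)=0.0000
Node (1,0) S=58.2000: V=(p*·5.4160+(1−p*)·47.3200)/1.28=6.0500; Δ=(5.4160−47.3200)/(76.8240−34.9200)=-1.0000; B=V−Δ·S=64.2500
Node (1,1) S=128.0400: V=(p*·0.0000+(1−p*)·5.4160)/1.28=0.2351; Δ=(0.0000−5.4160)/(169.0128−76.8240)=-0.0587; B=V−Δ·S=7.7573
Node (0,0) S=97.0000: V=(p*·0.2351+(1−p*)·6.0500)/1.28=0.4360; Δ=(0.2351−6.0500)/(128.0400−58.2000)=-0.0833; B=V−Δ·S=8.5123
The time-0 hedge costs 0.4360, which is the no-arbitrage price.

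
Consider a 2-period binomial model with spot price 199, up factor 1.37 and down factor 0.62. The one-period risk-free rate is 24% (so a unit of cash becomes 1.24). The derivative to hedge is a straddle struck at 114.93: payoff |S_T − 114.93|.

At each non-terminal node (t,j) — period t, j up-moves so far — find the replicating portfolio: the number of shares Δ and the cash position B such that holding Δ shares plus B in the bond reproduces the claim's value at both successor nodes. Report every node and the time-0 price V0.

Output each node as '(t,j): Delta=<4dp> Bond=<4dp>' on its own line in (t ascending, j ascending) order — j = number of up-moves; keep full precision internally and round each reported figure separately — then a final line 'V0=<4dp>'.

(0,0): Delta=0.9280 Bond=-58.9176
(1,0): Delta=0.1693 Bond=20.5514
(1,1): Delta=1.0000 Bond=-92.6855
V0=125.7556

No-arbitrage ⇒ martingale measure with p* = (R−d)/(u−d) = 0.8267.
Terminal payoffs: V(2,0)=38.4344, V(2,1)=54.1006, V(2,2)=258.5731
Node (1,0) S=123.3800: V=(p*·54.1006+(1−p*)·38.4344)/1.24=41.4396; Δ=(54.1006−38.4344)/(169.0306−76.4956)=0.1693; B=V−Δ·S=20.5514
Node (1,1) S=272.6300: V=(p*·258.5731+(1−p*)·54.1006)/1.24=179.9445; Δ=(258.5731−54.1006)/(373.5031−169.0306)=1.0000; B=V−Δ·S=-92.6855
Node (0,0) S=199.0000: V=(p*·179.9445+(1−p*)·41.4396)/1.24=125.7556; Δ=(179.9445−41.4396)/(272.6300−123.3800)=0.9280; B=V−Δ·S=-58.9176
Check: Δ(0,0)·S0 + B(0,0) = 125.7556 = V0.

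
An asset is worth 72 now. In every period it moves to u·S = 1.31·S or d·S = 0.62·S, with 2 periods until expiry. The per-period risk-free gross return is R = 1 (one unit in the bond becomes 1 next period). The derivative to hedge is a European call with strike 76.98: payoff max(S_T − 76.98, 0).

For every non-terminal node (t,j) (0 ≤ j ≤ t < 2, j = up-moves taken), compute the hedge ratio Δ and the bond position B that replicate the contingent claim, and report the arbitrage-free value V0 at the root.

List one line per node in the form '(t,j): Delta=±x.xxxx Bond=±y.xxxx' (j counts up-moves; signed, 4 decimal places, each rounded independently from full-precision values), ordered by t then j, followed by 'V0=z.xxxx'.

The replicating-portfolio and risk-neutral prices coincide; use p* = (1−0.62)/(1.31−0.62) = 0.5507 for the latter.
At expiry t=2: V(2,0)=0.0000, V(2,1)=0.0000, V(2,2)=46.5792
(1,0): S=44.6400. Δ = (V_up−V_dn)/(S_up−S_dn) = (0.0000−0.0000)/(58.4784−27.6768) = 0.0000. V = [p*·0.0000 + (1−p*)·0.0000]/1 = 0.0000. B = V − Δ·S = 0.0000.
(1,1): S=94.3200. Δ = (V_up−V_dn)/(S_up−S_dn) = (46.5792−0.0000)/(123.5592−58.4784) = 0.7157. V = [p*·46.5792 + (1−p*)·0.0000]/1 = 25.6523. B = V − Δ·S = -41.8538.
(0,0): S=72.0000. Δ = (V_up−V_dn)/(S_up−S_dn) = (25.6523−0.0000)/(94.3200−44.6400) = 0.5164. V = [p*·25.6523 + (1−p*)·0.0000]/1 = 14.1274. B = V − Δ·S = -23.0499.
Check: Δ(0,0)·S0 + B(0,0) = 14.1274 = V0.

(0,0): Delta=0.5164 Bond=-23.0499
(1,0): Delta=0.0000 Bond=0.0000
(1,1): Delta=0.7157 Bond=-41.8538
V0=14.1274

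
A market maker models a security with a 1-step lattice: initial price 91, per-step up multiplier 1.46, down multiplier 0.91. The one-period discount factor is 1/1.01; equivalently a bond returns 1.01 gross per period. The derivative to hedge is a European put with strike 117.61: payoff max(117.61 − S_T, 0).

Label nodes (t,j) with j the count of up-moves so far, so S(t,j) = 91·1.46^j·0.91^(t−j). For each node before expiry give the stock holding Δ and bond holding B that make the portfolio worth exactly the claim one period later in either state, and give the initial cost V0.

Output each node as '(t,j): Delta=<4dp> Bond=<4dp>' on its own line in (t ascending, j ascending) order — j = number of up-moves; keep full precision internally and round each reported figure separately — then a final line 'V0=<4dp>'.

(0,0): Delta=-0.6953 Bond=91.4635
V0=28.1908

Since d<R<u, set p* = (R−d)/(u−d) = 0.1818; price each node as the discounted p*-expectation of its children.
Terminal payoffs: V(1,0)=34.8000, V(1,1)=0.0000
Node (0,0) S=91.0000: V=(p*·0.0000+(1−p*)·34.8000)/1.01=28.1908; Δ=(0.0000−34.8000)/(132.8600−82.8100)=-0.6953; B=V−Δ·S=91.4635
Self-financing check: at every node Δ·S+B equals the discounted successor values.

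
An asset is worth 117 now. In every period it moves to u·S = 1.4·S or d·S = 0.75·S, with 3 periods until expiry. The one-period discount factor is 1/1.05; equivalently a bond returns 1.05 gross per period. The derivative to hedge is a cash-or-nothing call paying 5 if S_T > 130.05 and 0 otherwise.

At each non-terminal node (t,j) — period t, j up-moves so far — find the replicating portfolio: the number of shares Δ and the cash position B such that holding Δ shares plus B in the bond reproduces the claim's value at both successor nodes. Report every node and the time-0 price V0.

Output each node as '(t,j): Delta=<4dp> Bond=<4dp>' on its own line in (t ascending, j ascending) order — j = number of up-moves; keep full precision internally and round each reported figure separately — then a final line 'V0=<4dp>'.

Since d<R<u, set p* = (R−d)/(u−d) = 0.4615; price each node as the discounted p*-expectation of its children.
Terminal values V(3,·): V(3,0)=0.0000, V(3,1)=0.0000, V(3,2)=5.0000, V(3,3)=5.0000
  t=2,j=0: stock 65.8125 → up 92.1375 (V=0.0000), down 49.3594 (V=0.0000). Price 0.0000; hedge Δ=0.0000, bond B=0.0000.
  t=2,j=1: stock 122.8500 → up 171.9900 (V=5.0000), down 92.1375 (V=0.0000). Price 2.1978; hedge Δ=0.0626, bond B=-5.4945.
  t=2,j=2: stock 229.3200 → up 321.0480 (V=5.0000), down 171.9900 (V=5.0000). Price 4.7619; hedge Δ=0.0000, bond B=4.7619.
  t=1,j=0: stock 87.7500 → up 122.8500 (V=2.1978), down 65.8125 (V=0.0000). Price 0.9661; hedge Δ=0.0385, bond B=-2.4152.
  t=1,j=1: stock 163.8000 → up 229.3200 (V=4.7619), down 122.8500 (V=2.1978). Price 3.2202; hedge Δ=0.0241, bond B=-0.7246.
  t=0,j=0: stock 117.0000 → up 163.8000 (V=3.2202), down 87.7500 (V=0.9661). Price 1.9109; hedge Δ=0.0296, bond B=-1.5570.
Self-financing check: at every node Δ·S+B equals the discounted successor values.

(0,0): Delta=0.0296 Bond=-1.5570
(1,0): Delta=0.0385 Bond=-2.4152
(1,1): Delta=0.0241 Bond=-0.7246
(2,0): Delta=0.0000 Bond=0.0000
(2,1): Delta=0.0626 Bond=-5.4945
(2,2): Delta=0.0000 Bond=4.7619
V0=1.9109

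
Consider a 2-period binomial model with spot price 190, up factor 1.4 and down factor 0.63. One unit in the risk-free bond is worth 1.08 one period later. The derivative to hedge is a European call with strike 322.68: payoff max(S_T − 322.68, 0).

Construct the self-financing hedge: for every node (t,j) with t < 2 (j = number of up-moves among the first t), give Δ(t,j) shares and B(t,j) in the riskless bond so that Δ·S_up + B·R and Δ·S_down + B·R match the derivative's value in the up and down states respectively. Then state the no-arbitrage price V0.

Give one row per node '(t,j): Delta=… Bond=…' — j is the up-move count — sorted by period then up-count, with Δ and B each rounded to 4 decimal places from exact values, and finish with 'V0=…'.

Under the risk-neutral measure, an up-move has probability p* = (R−d)/(u−d) = 0.5844 and values discount at R = 1.08.
Terminal values V(2,·): V(2,0)=0.0000, V(2,1)=0.0000, V(2,2)=49.7200
  t=1,j=0: stock 119.7000 → up 167.5800 (V=0.0000), down 75.4110 (V=0.0000). Price 0.0000; hedge Δ=0.0000, bond B=0.0000.
  t=1,j=1: stock 266.0000 → up 372.4000 (V=49.7200), down 167.5800 (V=0.0000). Price 26.9048; hedge Δ=0.2427, bond B=-37.6667.
  t=0,j=0: stock 190.0000 → up 266.0000 (V=26.9048), down 119.7000 (V=0.0000). Price 14.5589; hedge Δ=0.1839, bond B=-20.3824.
Self-financing check: at every node Δ·S+B equals the discounted successor values.

(0,0): Delta=0.1839 Bond=-20.3824
(1,0): Delta=0.0000 Bond=0.0000
(1,1): Delta=0.2427 Bond=-37.6667
V0=14.5589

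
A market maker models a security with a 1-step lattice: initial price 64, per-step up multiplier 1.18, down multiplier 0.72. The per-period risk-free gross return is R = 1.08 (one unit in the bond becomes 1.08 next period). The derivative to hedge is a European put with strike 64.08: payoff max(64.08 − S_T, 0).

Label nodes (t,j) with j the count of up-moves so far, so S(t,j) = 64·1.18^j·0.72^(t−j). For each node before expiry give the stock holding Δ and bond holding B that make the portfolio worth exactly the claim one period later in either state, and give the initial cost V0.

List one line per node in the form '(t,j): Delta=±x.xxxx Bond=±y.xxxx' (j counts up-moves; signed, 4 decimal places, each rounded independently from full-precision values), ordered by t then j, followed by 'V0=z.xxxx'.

Since d<R<u, set p* = (R−d)/(u−d) = 0.7826; price each node as the discounted p*-expectation of its children.
Terminal payoffs: V(1,0)=18.0000, V(1,1)=0.0000
(0,0): S=64.0000. Δ = (V_up−V_dn)/(S_up−S_dn) = (0.0000−18.0000)/(75.5200−46.0800) = -0.6114. V = [p*·0.0000 + (1−p*)·18.0000]/1.08 = 3.6232. B = V − Δ·S = 42.7536.
Self-financing check: at every node Δ·S+B equals the discounted successor values.

(0,0): Delta=-0.6114 Bond=42.7536
V0=3.6232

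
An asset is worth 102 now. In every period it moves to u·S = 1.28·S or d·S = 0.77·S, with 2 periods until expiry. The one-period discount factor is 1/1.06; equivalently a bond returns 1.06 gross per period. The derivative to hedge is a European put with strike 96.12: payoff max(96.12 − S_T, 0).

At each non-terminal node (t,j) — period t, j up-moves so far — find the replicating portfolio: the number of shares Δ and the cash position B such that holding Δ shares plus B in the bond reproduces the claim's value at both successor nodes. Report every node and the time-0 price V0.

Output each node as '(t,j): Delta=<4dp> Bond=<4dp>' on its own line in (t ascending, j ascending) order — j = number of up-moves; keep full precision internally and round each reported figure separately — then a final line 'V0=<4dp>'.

Since d<R<u, set p* = (R−d)/(u−d) = 0.5686; price each node as the discounted p*-expectation of its children.
At expiry t=2: V(2,0)=35.6442, V(2,1)=0.0000, V(2,2)=0.0000
Node (1,0) S=78.5400: V=(p*·0.0000+(1−p*)·35.6442)/1.06=14.5056; Δ=(0.0000−35.6442)/(100.5312−60.4758)=-0.8899; B=V−Δ·S=84.3962
Node (1,1) S=130.5600: V=(p*·0.0000+(1−p*)·0.0000)/1.06=0.0000; Δ=(0.0000−0.0000)/(167.1168−100.5312)=0.0000; B=V−Δ·S=0.0000
Node (0,0) S=102.0000: V=(p*·0.0000+(1−p*)·14.5056)/1.06=5.9031; Δ=(0.0000−14.5056)/(130.5600−78.5400)=-0.2788; B=V−Δ·S=34.3455
Self-financing check: at every node Δ·S+B equals the discounted successor values.

(0,0): Delta=-0.2788 Bond=34.3455
(1,0): Delta=-0.8899 Bond=84.3962
(1,1): Delta=0.0000 Bond=0.0000
V0=5.9031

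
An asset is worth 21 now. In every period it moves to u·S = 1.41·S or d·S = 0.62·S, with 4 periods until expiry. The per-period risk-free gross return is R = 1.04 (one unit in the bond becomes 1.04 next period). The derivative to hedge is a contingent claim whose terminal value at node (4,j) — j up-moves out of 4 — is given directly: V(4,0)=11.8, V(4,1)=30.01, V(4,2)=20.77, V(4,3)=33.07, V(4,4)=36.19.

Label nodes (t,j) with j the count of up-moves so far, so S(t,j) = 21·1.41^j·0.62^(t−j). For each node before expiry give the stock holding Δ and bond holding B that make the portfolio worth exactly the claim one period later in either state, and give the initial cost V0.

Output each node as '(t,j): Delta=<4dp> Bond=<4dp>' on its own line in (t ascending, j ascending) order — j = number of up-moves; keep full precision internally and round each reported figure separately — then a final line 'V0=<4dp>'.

Under the risk-neutral measure, an up-move has probability p* = (R−d)/(u−d) = 0.5316 and values discount at R = 1.04.
Payoff layer (t=4): V(4,0)=11.8000, V(4,1)=30.0100, V(4,2)=20.7700, V(4,3)=33.0700, V(4,4)=36.1900
  t=3,j=0: stock 5.0049 → up 7.0569 (V=30.0100), down 3.1030 (V=11.8000). Price 20.6551; hedge Δ=4.6056, bond B=-2.3956.
  t=3,j=1: stock 11.3821 → up 16.0487 (V=20.7700), down 7.0569 (V=30.0100). Price 24.1323; hedge Δ=-1.0276, bond B=35.8285.
  t=3,j=2: stock 25.8851 → up 36.4979 (V=33.0700), down 16.0487 (V=20.7700). Price 26.2589; hedge Δ=0.6015, bond B=10.6893.
  t=3,j=3: stock 58.8676 → up 83.0034 (V=36.1900), down 36.4979 (V=33.0700). Price 33.3930; hedge Δ=0.0671, bond B=29.4436.
  t=2,j=0: stock 8.0724 → up 11.3821 (V=24.1323), down 5.0049 (V=20.6551). Price 21.6382; hedge Δ=0.5453, bond B=17.2366.
  t=2,j=1: stock 18.3582 → up 25.8851 (V=26.2589), down 11.3821 (V=24.1323). Price 24.2912; hedge Δ=0.1466, bond B=21.5994.
  t=2,j=2: stock 41.7501 → up 58.8676 (V=33.3930), down 25.8851 (V=26.2589). Price 28.8959; hedge Δ=0.2163, bond B=19.8653.
  t=1,j=0: stock 13.0200 → up 18.3582 (V=24.2912), down 8.0724 (V=21.6382). Price 22.1622; hedge Δ=0.2579, bond B=18.8039.
  t=1,j=1: stock 29.6100 → up 41.7501 (V=28.8959), down 18.3582 (V=24.2912). Price 25.7108; hedge Δ=0.1968, bond B=19.8822.
  t=0,j=0: stock 21.0000 → up 29.6100 (V=25.7108), down 13.0200 (V=22.1622). Price 23.1239; hedge Δ=0.2139, bond B=18.6319.
Root portfolio cost Δ·21+B reproduces V0=23.1239.

(0,0): Delta=0.2139 Bond=18.6319
(1,0): Delta=0.2579 Bond=18.8039
(1,1): Delta=0.1968 Bond=19.8822
(2,0): Delta=0.5453 Bond=17.2366
(2,1): Delta=0.1466 Bond=21.5994
(2,2): Delta=0.2163 Bond=19.8653
(3,0): Delta=4.6056 Bond=-2.3956
(3,1): Delta=-1.0276 Bond=35.8285
(3,2): Delta=0.6015 Bond=10.6893
(3,3): Delta=0.0671 Bond=29.4436
V0=23.1239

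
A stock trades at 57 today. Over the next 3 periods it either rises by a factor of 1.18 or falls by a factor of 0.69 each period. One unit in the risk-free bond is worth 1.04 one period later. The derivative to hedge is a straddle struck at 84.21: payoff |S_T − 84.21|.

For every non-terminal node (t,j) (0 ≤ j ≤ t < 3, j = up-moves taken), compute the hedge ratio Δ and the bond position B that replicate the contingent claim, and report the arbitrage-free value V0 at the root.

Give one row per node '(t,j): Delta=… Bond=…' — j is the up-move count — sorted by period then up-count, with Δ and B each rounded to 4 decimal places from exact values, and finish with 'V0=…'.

(0,0): Delta=-0.6810 Bond=62.8001
(1,0): Delta=-1.0000 Bond=77.8569
(1,1): Delta=-0.6064 Bond=60.2942
(2,0): Delta=-1.0000 Bond=80.9712
(2,1): Delta=-1.0000 Bond=80.9712
(2,2): Delta=-0.5144 Bond=55.3999
V0=23.9809

The replicating-portfolio and risk-neutral prices coincide; use p* = (1.04−0.69)/(1.18−0.69) = 0.7143 for the latter.
Payoff layer (t=3): V(3,0)=65.4850, V(3,1)=52.1875, V(3,2)=29.4469, V(3,3)=9.4428
(2,0): S=27.1377. Δ = (V_up−V_dn)/(S_up−S_dn) = (52.1875−65.4850)/(32.0225−18.7250) = -1.0000. V = [p*·52.1875 + (1−p*)·65.4850]/1.04 = 53.8335. B = V − Δ·S = 80.9712.
(2,1): S=46.4094. Δ = (V_up−V_dn)/(S_up−S_dn) = (29.4469−52.1875)/(54.7631−32.0225) = -1.0000. V = [p*·29.4469 + (1−p*)·52.1875]/1.04 = 34.5618. B = V − Δ·S = 80.9712.
(2,2): S=79.3668. Δ = (V_up−V_dn)/(S_up−S_dn) = (9.4428−29.4469)/(93.6528−54.7631) = -0.5144. V = [p*·9.4428 + (1−p*)·29.4469]/1.04 = 14.5753. B = V − Δ·S = 55.3999.
(1,0): S=39.3300. Δ = (V_up−V_dn)/(S_up−S_dn) = (34.5618−53.8335)/(46.4094−27.1377) = -1.0000. V = [p*·34.5618 + (1−p*)·53.8335]/1.04 = 38.5269. B = V − Δ·S = 77.8569.
(1,1): S=67.2600. Δ = (V_up−V_dn)/(S_up−S_dn) = (14.5753−34.5618)/(79.3668−46.4094) = -0.6064. V = [p*·14.5753 + (1−p*)·34.5618]/1.04 = 19.5055. B = V − Δ·S = 60.2942.
(0,0): S=57.0000. Δ = (V_up−V_dn)/(S_up−S_dn) = (19.5055−38.5269)/(67.2600−39.3300) = -0.6810. V = [p*·19.5055 + (1−p*)·38.5269]/1.04 = 23.9809. B = V − Δ·S = 62.8001.
Each (Δ,B) replicates both successor values, so the strategy is self-financing and V0 is arbitrage-free.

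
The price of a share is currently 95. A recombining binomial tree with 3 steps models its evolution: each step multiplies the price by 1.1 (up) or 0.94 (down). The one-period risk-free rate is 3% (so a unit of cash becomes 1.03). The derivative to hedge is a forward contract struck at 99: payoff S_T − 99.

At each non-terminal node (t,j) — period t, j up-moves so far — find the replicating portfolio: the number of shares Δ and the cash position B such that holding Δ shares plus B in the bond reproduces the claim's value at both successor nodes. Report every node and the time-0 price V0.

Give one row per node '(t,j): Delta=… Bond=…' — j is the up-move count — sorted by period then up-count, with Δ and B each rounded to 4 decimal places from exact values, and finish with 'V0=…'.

No-arbitrage ⇒ martingale measure with p* = (R−d)/(u−d) = 0.5625.
Payoff layer (t=3): V(3,0)=-20.0945, V(3,1)=-6.6638, V(3,2)=9.0530, V(3,3)=27.4450
(2,0): S=83.9420. Δ = (V_up−V_dn)/(S_up−S_dn) = (-6.6638−-20.0945)/(92.3362−78.9055) = 1.0000. V = [p*·-6.6638 + (1−p*)·-20.0945]/1.03 = -12.1745. B = V − Δ·S = -96.1165.
(2,1): S=98.2300. Δ = (V_up−V_dn)/(S_up−S_dn) = (9.0530−-6.6638)/(108.0530−92.3362) = 1.0000. V = [p*·9.0530 + (1−p*)·-6.6638]/1.03 = 2.1135. B = V − Δ·S = -96.1165.
(2,2): S=114.9500. Δ = (V_up−V_dn)/(S_up−S_dn) = (27.4450−9.0530)/(126.4450−108.0530) = 1.0000. V = [p*·27.4450 + (1−p*)·9.0530]/1.03 = 18.8335. B = V − Δ·S = -96.1165.
(1,0): S=89.3000. Δ = (V_up−V_dn)/(S_up−S_dn) = (2.1135−-12.1745)/(98.2300−83.9420) = 1.0000. V = [p*·2.1135 + (1−p*)·-12.1745]/1.03 = -4.0170. B = V − Δ·S = -93.3170.
(1,1): S=104.5000. Δ = (V_up−V_dn)/(S_up−S_dn) = (18.8335−2.1135)/(114.9500−98.2300) = 1.0000. V = [p*·18.8335 + (1−p*)·2.1135]/1.03 = 11.1830. B = V − Δ·S = -93.3170.
(0,0): S=95.0000. Δ = (V_up−V_dn)/(S_up−S_dn) = (11.1830−-4.0170)/(104.5000−89.3000) = 1.0000. V = [p*·11.1830 + (1−p*)·-4.0170]/1.03 = 4.4010. B = V − Δ·S = -90.5990.
Each (Δ,B) replicates both successor values, so the strategy is self-financing and V0 is arbitrage-free.

(0,0): Delta=1.0000 Bond=-90.5990
(1,0): Delta=1.0000 Bond=-93.3170
(1,1): Delta=1.0000 Bond=-93.3170
(2,0): Delta=1.0000 Bond=-96.1165
(2,1): Delta=1.0000 Bond=-96.1165
(2,2): Delta=1.0000 Bond=-96.1165
V0=4.4010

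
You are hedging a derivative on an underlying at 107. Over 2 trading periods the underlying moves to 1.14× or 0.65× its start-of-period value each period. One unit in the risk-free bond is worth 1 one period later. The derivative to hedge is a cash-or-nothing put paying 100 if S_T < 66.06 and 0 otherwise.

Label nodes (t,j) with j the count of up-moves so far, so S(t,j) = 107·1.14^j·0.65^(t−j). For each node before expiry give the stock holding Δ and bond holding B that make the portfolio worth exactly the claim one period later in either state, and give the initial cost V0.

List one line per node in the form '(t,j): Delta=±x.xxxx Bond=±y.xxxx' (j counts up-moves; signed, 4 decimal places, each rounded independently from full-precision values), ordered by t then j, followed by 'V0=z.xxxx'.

The replicating-portfolio and risk-neutral prices coincide; use p* = (1−0.65)/(1.14−0.65) = 0.7143 for the latter.
Terminal values V(2,·): V(2,0)=100.0000, V(2,1)=0.0000, V(2,2)=0.0000
(1,0): S=69.5500. Δ = (V_up−V_dn)/(S_up−S_dn) = (0.0000−100.0000)/(79.2870−45.2075) = -2.9343. V = [p*·0.0000 + (1−p*)·100.0000]/1 = 28.5714. B = V − Δ·S = 232.6531.
(1,1): S=121.9800. Δ = (V_up−V_dn)/(S_up−S_dn) = (0.0000−0.0000)/(139.0572−79.2870) = 0.0000. V = [p*·0.0000 + (1−p*)·0.0000]/1 = 0.0000. B = V − Δ·S = 0.0000.
(0,0): S=107.0000. Δ = (V_up−V_dn)/(S_up−S_dn) = (0.0000−28.5714)/(121.9800−69.5500) = -0.5449. V = [p*·0.0000 + (1−p*)·28.5714]/1 = 8.1633. B = V − Δ·S = 66.4723.
Check: Δ(0,0)·S0 + B(0,0) = 8.1633 = V0.

(0,0): Delta=-0.5449 Bond=66.4723
(1,0): Delta=-2.9343 Bond=232.6531
(1,1): Delta=0.0000 Bond=0.0000
V0=8.1633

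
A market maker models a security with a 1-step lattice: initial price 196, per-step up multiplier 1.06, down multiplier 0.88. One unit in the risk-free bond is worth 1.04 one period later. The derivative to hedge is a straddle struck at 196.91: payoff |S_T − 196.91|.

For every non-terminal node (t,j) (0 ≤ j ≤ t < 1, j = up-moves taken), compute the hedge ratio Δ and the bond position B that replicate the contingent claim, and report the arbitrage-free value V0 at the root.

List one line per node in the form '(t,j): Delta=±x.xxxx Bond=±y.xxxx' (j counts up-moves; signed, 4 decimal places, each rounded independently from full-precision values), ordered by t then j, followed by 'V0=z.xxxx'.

(0,0): Delta=-0.3849 Bond=87.3280
V0=11.8835

The replicating-portfolio and risk-neutral prices coincide; use p* = (1.04−0.88)/(1.06−0.88) = 0.8889 for the latter.
Terminal payoffs: V(1,0)=24.4300, V(1,1)=10.8500
Node (0,0) S=196.0000: V=(p*·10.8500+(1−p*)·24.4300)/1.04=11.8835; Δ=(10.8500−24.4300)/(207.7600−172.4800)=-0.3849; B=V−Δ·S=87.3280
Self-financing check: at every node Δ·S+B equals the discounted successor values.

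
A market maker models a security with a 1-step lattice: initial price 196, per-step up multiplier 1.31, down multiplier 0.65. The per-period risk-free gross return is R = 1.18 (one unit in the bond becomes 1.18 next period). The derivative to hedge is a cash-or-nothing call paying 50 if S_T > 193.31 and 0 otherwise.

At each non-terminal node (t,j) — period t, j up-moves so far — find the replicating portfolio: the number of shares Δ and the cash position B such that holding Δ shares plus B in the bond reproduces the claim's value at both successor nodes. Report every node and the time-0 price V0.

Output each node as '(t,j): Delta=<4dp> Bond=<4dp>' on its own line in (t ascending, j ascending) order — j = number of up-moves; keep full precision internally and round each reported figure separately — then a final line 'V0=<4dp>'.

(0,0): Delta=0.3865 Bond=-41.7309
V0=34.0267

Under the risk-neutral measure, an up-move has probability p* = (R−d)/(u−d) = 0.8030 and values discount at R = 1.18.
Payoff layer (t=1): V(1,0)=0.0000, V(1,1)=50.0000
  t=0,j=0: stock 196.0000 → up 256.7600 (V=50.0000), down 127.4000 (V=0.0000). Price 34.0267; hedge Δ=0.3865, bond B=-41.7309.
The time-0 hedge costs 34.0267, which is the no-arbitrage price.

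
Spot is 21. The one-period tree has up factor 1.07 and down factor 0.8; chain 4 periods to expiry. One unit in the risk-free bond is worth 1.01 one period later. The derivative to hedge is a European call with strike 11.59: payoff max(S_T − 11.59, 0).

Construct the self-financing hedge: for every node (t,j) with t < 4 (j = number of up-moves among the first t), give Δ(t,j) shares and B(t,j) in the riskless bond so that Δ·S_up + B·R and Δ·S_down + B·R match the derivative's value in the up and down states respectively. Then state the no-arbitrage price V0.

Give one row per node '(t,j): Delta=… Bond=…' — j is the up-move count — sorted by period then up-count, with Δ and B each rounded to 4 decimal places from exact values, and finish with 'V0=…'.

No-arbitrage ⇒ martingale measure with p* = (R−d)/(u−d) = 0.7778.
At expiry t=4: V(4,0)=0.0000, V(4,1)=0.0000, V(4,2)=3.7975, V(4,3)=8.9907, V(4,4)=15.9367
Node (3,0) S=10.7520: V=(p*·0.0000+(1−p*)·0.0000)/1.01=0.0000; Δ=(0.0000−0.0000)/(11.5046−8.6016)=0.0000; B=V−Δ·S=0.0000
Node (3,1) S=14.3808: V=(p*·3.7975+(1−p*)·0.0000)/1.01=2.9243; Δ=(3.7975−0.0000)/(15.3875−11.5046)=0.9780; B=V−Δ·S=-11.1403
Node (3,2) S=19.2343: V=(p*·8.9907+(1−p*)·3.7975)/1.01=7.7591; Δ=(8.9907−3.7975)/(20.5807−15.3875)=1.0000; B=V−Δ·S=-11.4752
Node (3,3) S=25.7259: V=(p*·15.9367+(1−p*)·8.9907)/1.01=14.2507; Δ=(15.9367−8.9907)/(27.5267−20.5807)=1.0000; B=V−Δ·S=-11.4752
Node (2,0) S=13.4400: V=(p*·2.9243+(1−p*)·0.0000)/1.01=2.2520; Δ=(2.9243−0.0000)/(14.3808−10.7520)=0.8059; B=V−Δ·S=-8.5789
Node (2,1) S=17.9760: V=(p*·7.7591+(1−p*)·2.9243)/1.01=6.6185; Δ=(7.7591−2.9243)/(19.2343−14.3808)=0.9961; B=V−Δ·S=-11.2879
Node (2,2) S=24.0429: V=(p*·14.2507+(1−p*)·7.7591)/1.01=12.6813; Δ=(14.2507−7.7591)/(25.7259−19.2343)=1.0000; B=V−Δ·S=-11.3616
Node (1,0) S=16.8000: V=(p*·6.6185+(1−p*)·2.2520)/1.01=5.5922; Δ=(6.6185−2.2520)/(17.9760−13.4400)=0.9626; B=V−Δ·S=-10.5801
Node (1,1) S=22.4700: V=(p*·12.6813+(1−p*)·6.6185)/1.01=11.2218; Δ=(12.6813−6.6185)/(24.0429−17.9760)=0.9993; B=V−Δ·S=-11.2329
Node (0,0) S=21.0000: V=(p*·11.2218+(1−p*)·5.5922)/1.01=9.8720; Δ=(11.2218−5.5922)/(22.4700−16.8000)=0.9929; B=V−Δ·S=-10.9781
Check: Δ(0,0)·S0 + B(0,0) = 9.8720 = V0.

(0,0): Delta=0.9929 Bond=-10.9781
(1,0): Delta=0.9626 Bond=-10.5801
(1,1): Delta=0.9993 Bond=-11.2329
(2,0): Delta=0.8059 Bond=-8.5789
(2,1): Delta=0.9961 Bond=-11.2879
(2,2): Delta=1.0000 Bond=-11.3616
(3,0): Delta=0.0000 Bond=0.0000
(3,1): Delta=0.9780 Bond=-11.1403
(3,2): Delta=1.0000 Bond=-11.4752
(3,3): Delta=1.0000 Bond=-11.4752
V0=9.8720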